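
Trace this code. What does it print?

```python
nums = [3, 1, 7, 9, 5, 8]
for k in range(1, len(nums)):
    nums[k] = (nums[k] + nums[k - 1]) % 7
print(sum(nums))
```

26

k=1: nums[1] = (1+3)%7 = 4 → [3, 4, 7, 9, 5, 8]
k=2: nums[2] = (7+4)%7 = 4 → [3, 4, 4, 9, 5, 8]
k=3: nums[3] = (9+4)%7 = 6 → [3, 4, 4, 6, 5, 8]
k=4: nums[4] = (5+6)%7 = 4 → [3, 4, 4, 6, 4, 8]
k=5: nums[5] = (8+4)%7 = 5 → [3, 4, 4, 6, 4, 5]
sum = 26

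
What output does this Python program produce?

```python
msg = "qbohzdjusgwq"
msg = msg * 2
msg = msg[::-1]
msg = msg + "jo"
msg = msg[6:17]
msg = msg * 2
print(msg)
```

dzhobqqwgsudzhobqqwgsu

repeat ×2 → 'qbohzdjusgwqqbohzdjusgwq'
reverse → 'qwgsujdzhobqqwgsujdzhobq'
+ 'jo' → 'qwgsujdzhobqqwgsujdzhobqjo'
slice [6:17] → 'dzhobqqwgsu'
repeat ×2 → 'dzhobqqwgsudzhobqqwgsu'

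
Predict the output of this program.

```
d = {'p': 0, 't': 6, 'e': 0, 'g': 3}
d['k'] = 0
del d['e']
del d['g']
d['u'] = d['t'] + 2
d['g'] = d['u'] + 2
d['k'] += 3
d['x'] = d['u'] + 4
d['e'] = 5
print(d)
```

d['k'] = 0 → {'p': 0, 't': 6, 'e': 0, 'g': 3, 'k': 0}
del 'e' → {'p': 0, 't': 6, 'g': 3, 'k': 0}
del 'g' → {'p': 0, 't': 6, 'k': 0}
d['u'] = d['t']+2 = 8 → {'p': 0, 't': 6, 'k': 0, 'u': 8}
d['g'] = d['u']+2 = 10 → {'p': 0, 't': 6, 'k': 0, 'u': 8, 'g': 10}
d['k'] = 0+3 = 3 → {'p': 0, 't': 6, 'k': 3, 'u': 8, 'g': 10}
d['x'] = d['u']+4 = 12 → {'p': 0, 't': 6, 'k': 3, 'u': 8, 'g': 10, 'x': 12}
d['e'] = 5 → {'p': 0, 't': 6, 'k': 3, 'u': 8, 'g': 10, 'x': 12, 'e': 5}

{'p': 0, 't': 6, 'k': 3, 'u': 8, 'g': 10, 'x': 12, 'e': 5}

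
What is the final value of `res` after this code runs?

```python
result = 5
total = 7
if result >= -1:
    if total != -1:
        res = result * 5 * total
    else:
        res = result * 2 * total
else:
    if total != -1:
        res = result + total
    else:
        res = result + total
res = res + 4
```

179

result=5, total=7
result >= -1 is True; total != -1 is True
→ res = result * 5 * total = 175
res = 175+4 = 179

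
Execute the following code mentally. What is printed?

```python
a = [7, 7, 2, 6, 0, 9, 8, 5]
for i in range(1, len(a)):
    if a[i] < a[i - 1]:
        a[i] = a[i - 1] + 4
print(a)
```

i=1: 7>=7, unchanged → [7, 7, 2, 6, 0, 9, 8, 5]
i=2: 2<7, a[2] = 7+4 = 11 → [7, 7, 11, 6, 0, 9, 8, 5]
i=3: 6<11, a[3] = 11+4 = 15 → [7, 7, 11, 15, 0, 9, 8, 5]
i=4: 0<15, a[4] = 15+4 = 19 → [7, 7, 11, 15, 19, 9, 8, 5]
i=5: 9<19, a[5] = 19+4 = 23 → [7, 7, 11, 15, 19, 23, 8, 5]
i=6: 8<23, a[6] = 23+4 = 27 → [7, 7, 11, 15, 19, 23, 27, 5]
i=7: 5<27, a[7] = 27+4 = 31 → [7, 7, 11, 15, 19, 23, 27, 31]

[7, 7, 11, 15, 19, 23, 27, 31]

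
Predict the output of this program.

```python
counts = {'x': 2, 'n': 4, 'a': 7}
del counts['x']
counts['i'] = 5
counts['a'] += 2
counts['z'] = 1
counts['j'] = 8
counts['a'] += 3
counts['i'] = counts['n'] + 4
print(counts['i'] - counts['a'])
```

-4

del 'x' → {'n': 4, 'a': 7}
counts['i'] = 5 → {'n': 4, 'a': 7, 'i': 5}
counts['a'] = 7+2 = 9 → {'n': 4, 'a': 9, 'i': 5}
counts['z'] = 1 → {'n': 4, 'a': 9, 'i': 5, 'z': 1}
counts['j'] = 8 → {'n': 4, 'a': 9, 'i': 5, 'z': 1, 'j': 8}
counts['a'] = 9+3 = 12 → {'n': 4, 'a': 12, 'i': 5, 'z': 1, 'j': 8}
counts['i'] = counts['n']+4 = 8 → {'n': 4, 'a': 12, 'i': 8, 'z': 1, 'j': 8}
counts['i']-counts['a'] = 8-12 = -4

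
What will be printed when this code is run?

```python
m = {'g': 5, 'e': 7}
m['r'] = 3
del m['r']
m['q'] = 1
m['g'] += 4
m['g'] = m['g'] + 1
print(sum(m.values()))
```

18

m['r'] = 3 → {'g': 5, 'e': 7, 'r': 3}
del 'r' → {'g': 5, 'e': 7}
m['q'] = 1 → {'g': 5, 'e': 7, 'q': 1}
m['g'] = 5+4 = 9 → {'g': 9, 'e': 7, 'q': 1}
m['g'] = m['g']+1 = 10 → {'g': 10, 'e': 7, 'q': 1}
sum of values = 18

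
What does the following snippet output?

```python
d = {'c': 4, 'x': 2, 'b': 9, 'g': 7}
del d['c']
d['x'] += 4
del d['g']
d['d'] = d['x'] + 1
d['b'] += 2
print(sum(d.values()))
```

24

del 'c' → {'x': 2, 'b': 9, 'g': 7}
d['x'] = 2+4 = 6 → {'x': 6, 'b': 9, 'g': 7}
del 'g' → {'x': 6, 'b': 9}
d['d'] = d['x']+1 = 7 → {'x': 6, 'b': 9, 'd': 7}
d['b'] = 9+2 = 11 → {'x': 6, 'b': 11, 'd': 7}
sum of values = 24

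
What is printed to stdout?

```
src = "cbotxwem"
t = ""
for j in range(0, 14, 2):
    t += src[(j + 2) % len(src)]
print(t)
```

j=0: add src[2]='o' → 'o'
j=2: add src[4]='x' → 'ox'
j=4: add src[6]='e' → 'oxe'
j=6: add src[0]='c' → 'oxec'
j=8: add src[2]='o' → 'oxeco'
j=10: add src[4]='x' → 'oxecox'
j=12: add src[6]='e' → 'oxecoxe'

oxecoxe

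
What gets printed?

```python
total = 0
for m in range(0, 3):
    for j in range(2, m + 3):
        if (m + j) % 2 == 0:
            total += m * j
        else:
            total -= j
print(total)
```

10

m=0,j=2: even sum, total = 0+0 = 0
m=1,j=2: odd sum, total = 0-2 = -2
m=1,j=3: even sum, total = (-2)+3 = 1
m=2,j=2: even sum, total = 1+4 = 5
m=2,j=3: odd sum, total = 5-3 = 2
m=2,j=4: even sum, total = 2+8 = 10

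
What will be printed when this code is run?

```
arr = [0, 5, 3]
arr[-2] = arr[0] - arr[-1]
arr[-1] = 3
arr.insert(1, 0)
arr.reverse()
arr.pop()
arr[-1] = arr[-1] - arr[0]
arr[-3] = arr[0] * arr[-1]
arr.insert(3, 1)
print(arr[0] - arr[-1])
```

arr[-2] = arr[0]-arr[-1] = 0-3 = -3 → [0, -3, 3]
arr[-1] = 3 → [0, -3, 3]
insert 0 at 1 → [0, 0, -3, 3]
reverse → [3, -3, 0, 0]
pop() removes 0 → [3, -3, 0]
arr[-1] = arr[-1]-arr[0] = 0-3 = -3 → [3, -3, -3]
arr[-3] = arr[0]*arr[-1] = 3*(-3) = -9 → [-9, -3, -3]
insert 1 at 3 → [-9, -3, -3, 1]
arr[0]-arr[-1] = (-9)-1 = -10

-10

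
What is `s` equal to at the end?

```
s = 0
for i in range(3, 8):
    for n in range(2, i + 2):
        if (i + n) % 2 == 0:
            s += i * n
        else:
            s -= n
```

i=3,n=2: odd sum, s = 0-2 = -2
i=3,n=3: even sum, s = (-2)+9 = 7
i=3,n=4: odd sum, s = 7-4 = 3
i=4,n=2: even sum, s = 3+8 = 11
i=4,n=3: odd sum, s = 11-3 = 8
i=4,n=4: even sum, s = 8+16 = 24
i=4,n=5: odd sum, s = 24-5 = 19
i=5,n=2: odd sum, s = 19-2 = 17
i=5,n=3: even sum, s = 17+15 = 32
i=5,n=4: odd sum, s = 32-4 = 28
i=5,n=5: even sum, s = 28+25 = 53
i=5,n=6: odd sum, s = 53-6 = 47
i=6,n=2: even sum, s = 47+12 = 59
i=6,n=3: odd sum, s = 59-3 = 56
i=6,n=4: even sum, s = 56+24 = 80
i=6,n=5: odd sum, s = 80-5 = 75
i=6,n=6: even sum, s = 75+36 = 111
i=6,n=7: odd sum, s = 111-7 = 104
i=7,n=2: odd sum, s = 104-2 = 102
i=7,n=3: even sum, s = 102+21 = 123
i=7,n=4: odd sum, s = 123-4 = 119
i=7,n=5: even sum, s = 119+35 = 154
i=7,n=6: odd sum, s = 154-6 = 148
i=7,n=7: even sum, s = 148+49 = 197
i=7,n=8: odd sum, s = 197-8 = 189

189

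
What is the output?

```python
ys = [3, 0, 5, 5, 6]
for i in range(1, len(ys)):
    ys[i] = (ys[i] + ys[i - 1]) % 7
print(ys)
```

[3, 3, 1, 6, 5]

i=1: ys[1] = (0+3)%7 = 3 → [3, 3, 5, 5, 6]
i=2: ys[2] = (5+3)%7 = 1 → [3, 3, 1, 5, 6]
i=3: ys[3] = (5+1)%7 = 6 → [3, 3, 1, 6, 6]
i=4: ys[4] = (6+6)%7 = 5 → [3, 3, 1, 6, 5]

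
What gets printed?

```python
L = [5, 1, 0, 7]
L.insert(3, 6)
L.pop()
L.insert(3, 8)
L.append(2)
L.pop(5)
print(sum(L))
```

insert 6 at 3 → [5, 1, 0, 6, 7]
pop() removes 7 → [5, 1, 0, 6]
insert 8 at 3 → [5, 1, 0, 8, 6]
append 2 → [5, 1, 0, 8, 6, 2]
pop(5) removes 2 → [5, 1, 0, 8, 6]
sum = 20

20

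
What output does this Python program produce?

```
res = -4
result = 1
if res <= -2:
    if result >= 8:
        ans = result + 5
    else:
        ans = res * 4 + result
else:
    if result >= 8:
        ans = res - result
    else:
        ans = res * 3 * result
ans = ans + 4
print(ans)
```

res=-4, result=1
res <= -2 is True; result >= 8 is False
→ ans = res * 4 + result = -15
ans = (-15)+4 = -11

-11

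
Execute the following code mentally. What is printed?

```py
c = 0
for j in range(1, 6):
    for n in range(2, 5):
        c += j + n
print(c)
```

90

j=1,n=2: c = 0+3 = 3
j=1,n=3: c = 3+4 = 7
j=1,n=4: c = 7+5 = 12
j=2,n=2: c = 12+4 = 16
j=2,n=3: c = 16+5 = 21
j=2,n=4: c = 21+6 = 27
j=3,n=2: c = 27+5 = 32
j=3,n=3: c = 32+6 = 38
j=3,n=4: c = 38+7 = 45
j=4,n=2: c = 45+6 = 51
j=4,n=3: c = 51+7 = 58
j=4,n=4: c = 58+8 = 66
j=5,n=2: c = 66+7 = 73
j=5,n=3: c = 73+8 = 81
j=5,n=4: c = 81+9 = 90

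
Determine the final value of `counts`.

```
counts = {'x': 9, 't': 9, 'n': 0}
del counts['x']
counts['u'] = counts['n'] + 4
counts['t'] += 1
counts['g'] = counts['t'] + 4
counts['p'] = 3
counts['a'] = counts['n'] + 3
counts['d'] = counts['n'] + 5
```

del 'x' → {'t': 9, 'n': 0}
counts['u'] = counts['n']+4 = 4 → {'t': 9, 'n': 0, 'u': 4}
counts['t'] = 9+1 = 10 → {'t': 10, 'n': 0, 'u': 4}
counts['g'] = counts['t']+4 = 14 → {'t': 10, 'n': 0, 'u': 4, 'g': 14}
counts['p'] = 3 → {'t': 10, 'n': 0, 'u': 4, 'g': 14, 'p': 3}
counts['a'] = counts['n']+3 = 3 → {'t': 10, 'n': 0, 'u': 4, 'g': 14, 'p': 3, 'a': 3}
counts['d'] = counts['n']+5 = 5 → {'t': 10, 'n': 0, 'u': 4, 'g': 14, 'p': 3, 'a': 3, 'd': 5}

{'t': 10, 'n': 0, 'u': 4, 'g': 14, 'p': 3, 'a': 3, 'd': 5}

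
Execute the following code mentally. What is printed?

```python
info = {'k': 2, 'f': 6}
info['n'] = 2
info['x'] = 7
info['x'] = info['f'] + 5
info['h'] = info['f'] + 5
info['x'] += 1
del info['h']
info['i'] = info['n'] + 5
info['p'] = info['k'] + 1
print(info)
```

{'k': 2, 'f': 6, 'n': 2, 'x': 12, 'i': 7, 'p': 3}

info['n'] = 2 → {'k': 2, 'f': 6, 'n': 2}
info['x'] = 7 → {'k': 2, 'f': 6, 'n': 2, 'x': 7}
info['x'] = info['f']+5 = 11 → {'k': 2, 'f': 6, 'n': 2, 'x': 11}
info['h'] = info['f']+5 = 11 → {'k': 2, 'f': 6, 'n': 2, 'x': 11, 'h': 11}
info['x'] = 11+1 = 12 → {'k': 2, 'f': 6, 'n': 2, 'x': 12, 'h': 11}
del 'h' → {'k': 2, 'f': 6, 'n': 2, 'x': 12}
info['i'] = info['n']+5 = 7 → {'k': 2, 'f': 6, 'n': 2, 'x': 12, 'i': 7}
info['p'] = info['k']+1 = 3 → {'k': 2, 'f': 6, 'n': 2, 'x': 12, 'i': 7, 'p': 3}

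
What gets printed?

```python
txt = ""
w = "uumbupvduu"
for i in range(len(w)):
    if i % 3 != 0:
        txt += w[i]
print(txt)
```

i=0: skip
i=1: add 'u' → 'u'
i=2: add 'm' → 'um'
i=3: skip
i=4: add 'u' → 'umu'
i=5: add 'p' → 'umup'
i=6: skip
i=7: add 'd' → 'umupd'
i=8: add 'u' → 'umupdu'
i=9: skip

umupdu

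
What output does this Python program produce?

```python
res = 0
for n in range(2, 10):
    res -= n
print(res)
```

n=2: res = 0-2 = -2
n=3: res = (-2)-3 = -5
n=4: res = (-5)-4 = -9
n=5: res = (-9)-5 = -14
n=6: res = (-14)-6 = -20
n=7: res = (-20)-7 = -27
n=8: res = (-27)-8 = -35
n=9: res = (-35)-9 = -44

-44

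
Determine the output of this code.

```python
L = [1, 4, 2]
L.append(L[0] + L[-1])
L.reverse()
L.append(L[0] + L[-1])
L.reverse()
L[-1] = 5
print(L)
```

[4, 1, 4, 2, 5]

append L[0]+L[-1] = 1+2 = 3 → [1, 4, 2, 3]
reverse → [3, 2, 4, 1]
append L[0]+L[-1] = 3+1 = 4 → [3, 2, 4, 1, 4]
reverse → [4, 1, 4, 2, 3]
L[-1] = 5 → [4, 1, 4, 2, 5]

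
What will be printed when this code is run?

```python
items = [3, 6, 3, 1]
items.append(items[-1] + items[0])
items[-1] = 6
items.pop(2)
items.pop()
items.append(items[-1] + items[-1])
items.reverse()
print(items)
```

[2, 1, 6, 3]

append items[-1]+items[0] = 1+3 = 4 → [3, 6, 3, 1, 4]
items[-1] = 6 → [3, 6, 3, 1, 6]
pop(2) removes 3 → [3, 6, 1, 6]
pop() removes 6 → [3, 6, 1]
append items[-1]+items[-1] = 1+1 = 2 → [3, 6, 1, 2]
reverse → [2, 1, 6, 3]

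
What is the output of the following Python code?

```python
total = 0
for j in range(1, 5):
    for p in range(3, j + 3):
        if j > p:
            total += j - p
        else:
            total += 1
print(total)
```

10

j=1,p=3: not 1>3, total = 0+1 = 1
j=2,p=3: not 2>3, total = 1+1 = 2
j=2,p=4: not 2>4, total = 2+1 = 3
j=3,p=3: not 3>3, total = 3+1 = 4
j=3,p=4: not 3>4, total = 4+1 = 5
j=3,p=5: not 3>5, total = 5+1 = 6
j=4,p=3: 4>3, total = 6+1 = 7
j=4,p=4: not 4>4, total = 7+1 = 8
j=4,p=5: not 4>5, total = 8+1 = 9
j=4,p=6: not 4>6, total = 9+1 = 10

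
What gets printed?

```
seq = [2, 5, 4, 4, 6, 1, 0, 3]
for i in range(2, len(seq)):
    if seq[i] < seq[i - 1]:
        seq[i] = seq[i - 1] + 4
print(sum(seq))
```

i=2: 4<5, seq[2] = 5+4 = 9 → [2, 5, 9, 4, 6, 1, 0, 3]
i=3: 4<9, seq[3] = 9+4 = 13 → [2, 5, 9, 13, 6, 1, 0, 3]
i=4: 6<13, seq[4] = 13+4 = 17 → [2, 5, 9, 13, 17, 1, 0, 3]
i=5: 1<17, seq[5] = 17+4 = 21 → [2, 5, 9, 13, 17, 21, 0, 3]
i=6: 0<21, seq[6] = 21+4 = 25 → [2, 5, 9, 13, 17, 21, 25, 3]
i=7: 3<25, seq[7] = 25+4 = 29 → [2, 5, 9, 13, 17, 21, 25, 29]
sum = 121

121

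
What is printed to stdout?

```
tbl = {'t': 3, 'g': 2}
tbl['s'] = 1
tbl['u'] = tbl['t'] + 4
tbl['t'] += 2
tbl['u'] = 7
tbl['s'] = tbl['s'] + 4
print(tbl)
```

{'t': 5, 'g': 2, 's': 5, 'u': 7}

tbl['s'] = 1 → {'t': 3, 'g': 2, 's': 1}
tbl['u'] = tbl['t']+4 = 7 → {'t': 3, 'g': 2, 's': 1, 'u': 7}
tbl['t'] = 3+2 = 5 → {'t': 5, 'g': 2, 's': 1, 'u': 7}
tbl['u'] = 7 → {'t': 5, 'g': 2, 's': 1, 'u': 7}
tbl['s'] = tbl['s']+4 = 5 → {'t': 5, 'g': 2, 's': 5, 'u': 7}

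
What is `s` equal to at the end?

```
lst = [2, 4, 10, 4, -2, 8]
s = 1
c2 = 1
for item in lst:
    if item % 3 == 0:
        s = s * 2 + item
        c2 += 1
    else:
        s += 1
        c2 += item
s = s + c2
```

item=2: not %3==0, s = 1+1 = 2; c2=3
item=4: not %3==0, s = 2+1 = 3; c2=7
item=10: not %3==0, s = 3+1 = 4; c2=17
item=4: not %3==0, s = 4+1 = 5; c2=21
item=-2: not %3==0, s = 5+1 = 6; c2=19
item=8: not %3==0, s = 6+1 = 7; c2=27
s+c2 = 7+27 = 34

34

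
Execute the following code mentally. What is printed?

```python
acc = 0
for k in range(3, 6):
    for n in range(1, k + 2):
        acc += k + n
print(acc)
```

k=3,n=1: acc = 0+4 = 4
k=3,n=2: acc = 4+5 = 9
k=3,n=3: acc = 9+6 = 15
k=3,n=4: acc = 15+7 = 22
k=4,n=1: acc = 22+5 = 27
k=4,n=2: acc = 27+6 = 33
k=4,n=3: acc = 33+7 = 40
k=4,n=4: acc = 40+8 = 48
k=4,n=5: acc = 48+9 = 57
k=5,n=1: acc = 57+6 = 63
k=5,n=2: acc = 63+7 = 70
k=5,n=3: acc = 70+8 = 78
k=5,n=4: acc = 78+9 = 87
k=5,n=5: acc = 87+10 = 97
k=5,n=6: acc = 97+11 = 108

108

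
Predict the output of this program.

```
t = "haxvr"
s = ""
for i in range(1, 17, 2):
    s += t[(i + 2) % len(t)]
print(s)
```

vhxravhx

i=1: add t[3]='v' → 'v'
i=3: add t[0]='h' → 'vh'
i=5: add t[2]='x' → 'vhx'
i=7: add t[4]='r' → 'vhxr'
i=9: add t[1]='a' → 'vhxra'
i=11: add t[3]='v' → 'vhxrav'
i=13: add t[0]='h' → 'vhxravh'
i=15: add t[2]='x' → 'vhxravhx'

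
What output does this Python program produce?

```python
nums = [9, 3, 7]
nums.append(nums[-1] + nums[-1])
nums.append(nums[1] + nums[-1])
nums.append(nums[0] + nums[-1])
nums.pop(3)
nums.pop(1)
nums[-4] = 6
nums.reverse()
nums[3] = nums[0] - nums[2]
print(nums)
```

append nums[-1]+nums[-1] = 7+7 = 14 → [9, 3, 7, 14]
append nums[1]+nums[-1] = 3+14 = 17 → [9, 3, 7, 14, 17]
append nums[0]+nums[-1] = 9+17 = 26 → [9, 3, 7, 14, 17, 26]
pop(3) removes 14 → [9, 3, 7, 17, 26]
pop(1) removes 3 → [9, 7, 17, 26]
nums[-4] = 6 → [6, 7, 17, 26]
reverse → [26, 17, 7, 6]
nums[3] = nums[0]-nums[2] = 26-7 = 19 → [26, 17, 7, 19]

[26, 17, 7, 19]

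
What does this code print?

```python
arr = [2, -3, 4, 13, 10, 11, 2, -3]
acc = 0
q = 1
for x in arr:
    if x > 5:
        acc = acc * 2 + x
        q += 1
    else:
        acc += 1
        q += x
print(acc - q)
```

x=2: not >5, acc = 0+1 = 1; q=3
x=-3: not >5, acc = 1+1 = 2; q=0
x=4: not >5, acc = 2+1 = 3; q=4
x=13: >5, acc = 3*2+13 = 19; q=5
x=10: >5, acc = 19*2+10 = 48; q=6
x=11: >5, acc = 48*2+11 = 107; q=7
x=2: not >5, acc = 107+1 = 108; q=9
x=-3: not >5, acc = 108+1 = 109; q=6
acc-q = 109-6 = 103

103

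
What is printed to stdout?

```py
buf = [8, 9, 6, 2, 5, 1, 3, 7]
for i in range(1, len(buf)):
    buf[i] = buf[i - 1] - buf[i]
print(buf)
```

i=1: buf[1] = 8-9 = -1 → [8, -1, 6, 2, 5, 1, 3, 7]
i=2: buf[2] = (-1)-6 = -7 → [8, -1, -7, 2, 5, 1, 3, 7]
i=3: buf[3] = (-7)-2 = -9 → [8, -1, -7, -9, 5, 1, 3, 7]
i=4: buf[4] = (-9)-5 = -14 → [8, -1, -7, -9, -14, 1, 3, 7]
i=5: buf[5] = (-14)-1 = -15 → [8, -1, -7, -9, -14, -15, 3, 7]
i=6: buf[6] = (-15)-3 = -18 → [8, -1, -7, -9, -14, -15, -18, 7]
i=7: buf[7] = (-18)-7 = -25 → [8, -1, -7, -9, -14, -15, -18, -25]

[8, -1, -7, -9, -14, -15, -18, -25]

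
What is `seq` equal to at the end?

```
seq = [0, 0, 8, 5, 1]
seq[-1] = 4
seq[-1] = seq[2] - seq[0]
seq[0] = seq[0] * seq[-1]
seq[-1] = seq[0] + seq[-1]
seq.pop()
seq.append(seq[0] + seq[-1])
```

seq[-1] = 4 → [0, 0, 8, 5, 4]
seq[-1] = seq[2]-seq[0] = 8-0 = 8 → [0, 0, 8, 5, 8]
seq[0] = seq[0]*seq[-1] = 0*8 = 0 → [0, 0, 8, 5, 8]
seq[-1] = seq[0]+seq[-1] = 0+8 = 8 → [0, 0, 8, 5, 8]
pop() removes 8 → [0, 0, 8, 5]
append seq[0]+seq[-1] = 0+5 = 5 → [0, 0, 8, 5, 5]

[0, 0, 8, 5, 5]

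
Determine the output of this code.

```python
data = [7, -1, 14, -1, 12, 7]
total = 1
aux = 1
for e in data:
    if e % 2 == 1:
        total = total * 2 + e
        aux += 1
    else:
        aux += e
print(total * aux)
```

e=7: odd, total = 1*2+7 = 9; aux=2
e=-1: odd, total = 9*2+(-1) = 17; aux=3
e=14: not odd; aux=17
e=-1: odd, total = 17*2+(-1) = 33; aux=18
e=12: not odd; aux=30
e=7: odd, total = 33*2+7 = 73; aux=31
total*aux = 73*31 = 2263

2263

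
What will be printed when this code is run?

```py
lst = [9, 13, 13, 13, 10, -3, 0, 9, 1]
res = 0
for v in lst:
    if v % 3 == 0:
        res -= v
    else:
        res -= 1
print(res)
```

v=9: %3==0, res = 0-9 = -9
v=13: not %3==0, res = (-9)-1 = -10
v=13: not %3==0, res = (-10)-1 = -11
v=13: not %3==0, res = (-11)-1 = -12
v=10: not %3==0, res = (-12)-1 = -13
v=-3: %3==0, res = (-13)-(-3) = -10
v=0: %3==0, res = (-10)-0 = -10
v=9: %3==0, res = (-10)-9 = -19
v=1: not %3==0, res = (-19)-1 = -20

-20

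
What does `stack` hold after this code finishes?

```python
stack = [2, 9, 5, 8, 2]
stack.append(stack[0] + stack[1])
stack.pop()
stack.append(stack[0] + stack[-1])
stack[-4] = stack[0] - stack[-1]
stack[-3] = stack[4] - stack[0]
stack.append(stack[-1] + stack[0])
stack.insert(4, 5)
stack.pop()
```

[2, 9, -2, 0, 5, 2, 4]

append stack[0]+stack[1] = 2+9 = 11 → [2, 9, 5, 8, 2, 11]
pop() removes 11 → [2, 9, 5, 8, 2]
append stack[0]+stack[-1] = 2+2 = 4 → [2, 9, 5, 8, 2, 4]
stack[-4] = stack[0]-stack[-1] = 2-4 = -2 → [2, 9, -2, 8, 2, 4]
stack[-3] = stack[4]-stack[0] = 2-2 = 0 → [2, 9, -2, 0, 2, 4]
append stack[-1]+stack[0] = 4+2 = 6 → [2, 9, -2, 0, 2, 4, 6]
insert 5 at 4 → [2, 9, -2, 0, 5, 2, 4, 6]
pop() removes 6 → [2, 9, -2, 0, 5, 2, 4]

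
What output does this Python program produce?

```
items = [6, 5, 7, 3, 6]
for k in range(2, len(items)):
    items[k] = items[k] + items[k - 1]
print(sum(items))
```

k=2: items[2] = 7+5 = 12 → [6, 5, 12, 3, 6]
k=3: items[3] = 3+12 = 15 → [6, 5, 12, 15, 6]
k=4: items[4] = 6+15 = 21 → [6, 5, 12, 15, 21]
sum = 59

59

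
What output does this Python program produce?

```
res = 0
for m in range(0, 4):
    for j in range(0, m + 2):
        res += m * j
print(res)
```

m=0,j=0: res = 0+0 = 0
m=0,j=1: res = 0+0 = 0
m=1,j=0: res = 0+0 = 0
m=1,j=1: res = 0+1 = 1
m=1,j=2: res = 1+2 = 3
m=2,j=0: res = 3+0 = 3
m=2,j=1: res = 3+2 = 5
m=2,j=2: res = 5+4 = 9
m=2,j=3: res = 9+6 = 15
m=3,j=0: res = 15+0 = 15
m=3,j=1: res = 15+3 = 18
m=3,j=2: res = 18+6 = 24
m=3,j=3: res = 24+9 = 33
m=3,j=4: res = 33+12 = 45

45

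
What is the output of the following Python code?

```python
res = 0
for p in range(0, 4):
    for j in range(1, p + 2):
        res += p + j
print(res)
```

40

p=0,j=1: res = 0+1 = 1
p=1,j=1: res = 1+2 = 3
p=1,j=2: res = 3+3 = 6
p=2,j=1: res = 6+3 = 9
p=2,j=2: res = 9+4 = 13
p=2,j=3: res = 13+5 = 18
p=3,j=1: res = 18+4 = 22
p=3,j=2: res = 22+5 = 27
p=3,j=3: res = 27+6 = 33
p=3,j=4: res = 33+7 = 40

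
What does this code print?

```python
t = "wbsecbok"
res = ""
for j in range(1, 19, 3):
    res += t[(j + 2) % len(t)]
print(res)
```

j=1: add t[3]='e' → 'e'
j=4: add t[6]='o' → 'eo'
j=7: add t[1]='b' → 'eob'
j=10: add t[4]='c' → 'eobc'
j=13: add t[7]='k' → 'eobck'
j=16: add t[2]='s' → 'eobcks'

eobcks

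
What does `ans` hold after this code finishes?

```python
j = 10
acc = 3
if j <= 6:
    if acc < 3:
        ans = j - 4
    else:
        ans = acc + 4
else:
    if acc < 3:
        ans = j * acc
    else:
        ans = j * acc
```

j=10, acc=3
j <= 6 is False; acc < 3 is False
→ ans = j * acc = 30

30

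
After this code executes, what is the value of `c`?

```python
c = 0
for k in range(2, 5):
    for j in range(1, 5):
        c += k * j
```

90

k=2,j=1: c = 0+2 = 2
k=2,j=2: c = 2+4 = 6
k=2,j=3: c = 6+6 = 12
k=2,j=4: c = 12+8 = 20
k=3,j=1: c = 20+3 = 23
k=3,j=2: c = 23+6 = 29
k=3,j=3: c = 29+9 = 38
k=3,j=4: c = 38+12 = 50
k=4,j=1: c = 50+4 = 54
k=4,j=2: c = 54+8 = 62
k=4,j=3: c = 62+12 = 74
k=4,j=4: c = 74+16 = 90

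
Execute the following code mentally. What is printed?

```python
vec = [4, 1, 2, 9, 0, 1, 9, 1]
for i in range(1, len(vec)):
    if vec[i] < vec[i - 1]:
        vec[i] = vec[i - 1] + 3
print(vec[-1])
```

25

i=1: 1<4, vec[1] = 4+3 = 7 → [4, 7, 2, 9, 0, 1, 9, 1]
i=2: 2<7, vec[2] = 7+3 = 10 → [4, 7, 10, 9, 0, 1, 9, 1]
i=3: 9<10, vec[3] = 10+3 = 13 → [4, 7, 10, 13, 0, 1, 9, 1]
i=4: 0<13, vec[4] = 13+3 = 16 → [4, 7, 10, 13, 16, 1, 9, 1]
i=5: 1<16, vec[5] = 16+3 = 19 → [4, 7, 10, 13, 16, 19, 9, 1]
i=6: 9<19, vec[6] = 19+3 = 22 → [4, 7, 10, 13, 16, 19, 22, 1]
i=7: 1<22, vec[7] = 22+3 = 25 → [4, 7, 10, 13, 16, 19, 22, 25]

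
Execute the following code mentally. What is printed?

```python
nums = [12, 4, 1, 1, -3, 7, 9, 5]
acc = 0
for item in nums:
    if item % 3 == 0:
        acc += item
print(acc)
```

item=12: %3==0, acc = 0+12 = 12
item=4: not %3==0
item=1: not %3==0
item=1: not %3==0
item=-3: %3==0, acc = 12+(-3) = 9
item=7: not %3==0
item=9: %3==0, acc = 9+9 = 18
item=5: not %3==0

18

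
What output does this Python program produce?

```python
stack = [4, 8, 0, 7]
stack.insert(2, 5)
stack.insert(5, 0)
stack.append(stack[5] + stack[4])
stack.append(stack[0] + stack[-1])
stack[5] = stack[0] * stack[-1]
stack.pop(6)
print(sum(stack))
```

79

insert 5 at 2 → [4, 8, 5, 0, 7]
insert 0 at 5 → [4, 8, 5, 0, 7, 0]
append stack[5]+stack[4] = 0+7 = 7 → [4, 8, 5, 0, 7, 0, 7]
append stack[0]+stack[-1] = 4+7 = 11 → [4, 8, 5, 0, 7, 0, 7, 11]
stack[5] = stack[0]*stack[-1] = 4*11 = 44 → [4, 8, 5, 0, 7, 44, 7, 11]
pop(6) removes 7 → [4, 8, 5, 0, 7, 44, 11]
sum = 79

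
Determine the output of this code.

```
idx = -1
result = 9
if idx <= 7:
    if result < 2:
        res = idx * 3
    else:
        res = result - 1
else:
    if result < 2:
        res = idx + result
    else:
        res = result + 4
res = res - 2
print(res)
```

6

idx=-1, result=9
idx <= 7 is True; result < 2 is False
→ res = result - 1 = 8
res = 8-2 = 6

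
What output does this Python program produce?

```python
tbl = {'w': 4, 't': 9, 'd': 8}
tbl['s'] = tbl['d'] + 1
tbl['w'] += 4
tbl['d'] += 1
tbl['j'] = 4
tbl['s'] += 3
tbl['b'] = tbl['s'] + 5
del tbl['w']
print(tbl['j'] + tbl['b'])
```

tbl['s'] = tbl['d']+1 = 9 → {'w': 4, 't': 9, 'd': 8, 's': 9}
tbl['w'] = 4+4 = 8 → {'w': 8, 't': 9, 'd': 8, 's': 9}
tbl['d'] = 8+1 = 9 → {'w': 8, 't': 9, 'd': 9, 's': 9}
tbl['j'] = 4 → {'w': 8, 't': 9, 'd': 9, 's': 9, 'j': 4}
tbl['s'] = 9+3 = 12 → {'w': 8, 't': 9, 'd': 9, 's': 12, 'j': 4}
tbl['b'] = tbl['s']+5 = 17 → {'w': 8, 't': 9, 'd': 9, 's': 12, 'j': 4, 'b': 17}
del 'w' → {'t': 9, 'd': 9, 's': 12, 'j': 4, 'b': 17}
tbl['j']+tbl['b'] = 4+17 = 21

21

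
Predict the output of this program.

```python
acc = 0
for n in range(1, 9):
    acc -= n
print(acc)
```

-36

n=1: acc = 0-1 = -1
n=2: acc = (-1)-2 = -3
n=3: acc = (-3)-3 = -6
n=4: acc = (-6)-4 = -10
n=5: acc = (-10)-5 = -15
n=6: acc = (-15)-6 = -21
n=7: acc = (-21)-7 = -28
n=8: acc = (-28)-8 = -36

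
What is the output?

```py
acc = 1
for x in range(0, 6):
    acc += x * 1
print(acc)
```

x=0: acc = 1+0*1 = 1
x=1: acc = 1+1*1 = 2
x=2: acc = 2+2*1 = 4
x=3: acc = 4+3*1 = 7
x=4: acc = 7+4*1 = 11
x=5: acc = 11+5*1 = 16

16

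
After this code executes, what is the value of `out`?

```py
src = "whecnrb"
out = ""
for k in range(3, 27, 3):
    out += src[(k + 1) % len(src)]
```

'nwcberhn'

k=3: add src[4]='n' → 'n'
k=6: add src[0]='w' → 'nw'
k=9: add src[3]='c' → 'nwc'
k=12: add src[6]='b' → 'nwcb'
k=15: add src[2]='e' → 'nwcbe'
k=18: add src[5]='r' → 'nwcber'
k=21: add src[1]='h' → 'nwcberh'
k=24: add src[4]='n' → 'nwcberhn'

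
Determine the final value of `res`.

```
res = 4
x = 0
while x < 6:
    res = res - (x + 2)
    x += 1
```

x=0: res = 4-2 = 2
x=1: res = 2-3 = -1
x=2: res = (-1)-4 = -5
x=3: res = (-5)-5 = -10
x=4: res = (-10)-6 = -16
x=5: res = (-16)-7 = -23

-23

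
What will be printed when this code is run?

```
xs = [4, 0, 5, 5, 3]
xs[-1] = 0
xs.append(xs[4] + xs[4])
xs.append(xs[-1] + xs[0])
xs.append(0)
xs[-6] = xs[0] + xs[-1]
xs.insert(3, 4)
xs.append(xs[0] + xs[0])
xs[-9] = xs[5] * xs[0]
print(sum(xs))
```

xs[-1] = 0 → [4, 0, 5, 5, 0]
append xs[4]+xs[4] = 0+0 = 0 → [4, 0, 5, 5, 0, 0]
append xs[-1]+xs[0] = 0+4 = 4 → [4, 0, 5, 5, 0, 0, 4]
append 0 → [4, 0, 5, 5, 0, 0, 4, 0]
xs[-6] = xs[0]+xs[-1] = 4+0 = 4 → [4, 0, 4, 5, 0, 0, 4, 0]
insert 4 at 3 → [4, 0, 4, 4, 5, 0, 0, 4, 0]
append xs[0]+xs[0] = 4+4 = 8 → [4, 0, 4, 4, 5, 0, 0, 4, 0, 8]
xs[-9] = xs[5]*xs[0] = 0*4 = 0 → [4, 0, 4, 4, 5, 0, 0, 4, 0, 8]
sum = 29

29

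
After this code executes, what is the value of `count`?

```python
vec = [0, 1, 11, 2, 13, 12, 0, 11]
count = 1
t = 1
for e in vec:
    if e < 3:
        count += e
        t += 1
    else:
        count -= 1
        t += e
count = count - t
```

e=0: <3, count = 1+0 = 1; t=2
e=1: <3, count = 1+1 = 2; t=3
e=11: not <3, count = 2-1 = 1; t=14
e=2: <3, count = 1+2 = 3; t=15
e=13: not <3, count = 3-1 = 2; t=28
e=12: not <3, count = 2-1 = 1; t=40
e=0: <3, count = 1+0 = 1; t=41
e=11: not <3, count = 1-1 = 0; t=52
count-t = 0-52 = -52

-52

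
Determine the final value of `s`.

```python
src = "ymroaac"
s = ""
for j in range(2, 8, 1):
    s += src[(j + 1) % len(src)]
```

'oaacym'

j=2: add src[3]='o' → 'o'
j=3: add src[4]='a' → 'oa'
j=4: add src[5]='a' → 'oaa'
j=5: add src[6]='c' → 'oaac'
j=6: add src[0]='y' → 'oaacy'
j=7: add src[1]='m' → 'oaacym'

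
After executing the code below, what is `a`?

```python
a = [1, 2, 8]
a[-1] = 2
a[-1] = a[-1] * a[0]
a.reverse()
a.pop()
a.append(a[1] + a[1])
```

[2, 2, 4]

a[-1] = 2 → [1, 2, 2]
a[-1] = a[-1]*a[0] = 2*1 = 2 → [1, 2, 2]
reverse → [2, 2, 1]
pop() removes 1 → [2, 2]
append a[1]+a[1] = 2+2 = 4 → [2, 2, 4]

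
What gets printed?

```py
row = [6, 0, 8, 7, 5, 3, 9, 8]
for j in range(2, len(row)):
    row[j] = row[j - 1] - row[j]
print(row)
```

j=2: row[2] = 0-8 = -8 → [6, 0, -8, 7, 5, 3, 9, 8]
j=3: row[3] = (-8)-7 = -15 → [6, 0, -8, -15, 5, 3, 9, 8]
j=4: row[4] = (-15)-5 = -20 → [6, 0, -8, -15, -20, 3, 9, 8]
j=5: row[5] = (-20)-3 = -23 → [6, 0, -8, -15, -20, -23, 9, 8]
j=6: row[6] = (-23)-9 = -32 → [6, 0, -8, -15, -20, -23, -32, 8]
j=7: row[7] = (-32)-8 = -40 → [6, 0, -8, -15, -20, -23, -32, -40]

[6, 0, -8, -15, -20, -23, -32, -40]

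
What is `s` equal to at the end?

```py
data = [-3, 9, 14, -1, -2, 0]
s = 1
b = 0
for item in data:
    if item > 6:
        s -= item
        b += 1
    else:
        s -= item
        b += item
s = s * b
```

64

item=-3: not >6, s = 1-(-3) = 4; b=-3
item=9: >6, s = 4-9 = -5; b=-2
item=14: >6, s = (-5)-14 = -19; b=-1
item=-1: not >6, s = (-19)-(-1) = -18; b=-2
item=-2: not >6, s = (-18)-(-2) = -16; b=-4
item=0: not >6, s = (-16)-0 = -16; b=-4
s*b = (-16)*(-4) = 64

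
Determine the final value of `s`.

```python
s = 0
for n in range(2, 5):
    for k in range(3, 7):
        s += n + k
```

90

n=2,k=3: s = 0+5 = 5
n=2,k=4: s = 5+6 = 11
n=2,k=5: s = 11+7 = 18
n=2,k=6: s = 18+8 = 26
n=3,k=3: s = 26+6 = 32
n=3,k=4: s = 32+7 = 39
n=3,k=5: s = 39+8 = 47
n=3,k=6: s = 47+9 = 56
n=4,k=3: s = 56+7 = 63
n=4,k=4: s = 63+8 = 71
n=4,k=5: s = 71+9 = 80
n=4,k=6: s = 80+10 = 90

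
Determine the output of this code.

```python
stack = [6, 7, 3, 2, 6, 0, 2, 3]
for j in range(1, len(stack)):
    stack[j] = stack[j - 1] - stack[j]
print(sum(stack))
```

j=1: stack[1] = 6-7 = -1 → [6, -1, 3, 2, 6, 0, 2, 3]
j=2: stack[2] = (-1)-3 = -4 → [6, -1, -4, 2, 6, 0, 2, 3]
j=3: stack[3] = (-4)-2 = -6 → [6, -1, -4, -6, 6, 0, 2, 3]
j=4: stack[4] = (-6)-6 = -12 → [6, -1, -4, -6, -12, 0, 2, 3]
j=5: stack[5] = (-12)-0 = -12 → [6, -1, -4, -6, -12, -12, 2, 3]
j=6: stack[6] = (-12)-2 = -14 → [6, -1, -4, -6, -12, -12, -14, 3]
j=7: stack[7] = (-14)-3 = -17 → [6, -1, -4, -6, -12, -12, -14, -17]
sum = -60

-60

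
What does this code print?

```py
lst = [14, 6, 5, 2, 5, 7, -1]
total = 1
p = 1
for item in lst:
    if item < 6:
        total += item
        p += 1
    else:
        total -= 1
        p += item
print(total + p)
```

41

item=14: not <6, total = 1-1 = 0; p=15
item=6: not <6, total = 0-1 = -1; p=21
item=5: <6, total = (-1)+5 = 4; p=22
item=2: <6, total = 4+2 = 6; p=23
item=5: <6, total = 6+5 = 11; p=24
item=7: not <6, total = 11-1 = 10; p=31
item=-1: <6, total = 10+(-1) = 9; p=32
total+p = 9+32 = 41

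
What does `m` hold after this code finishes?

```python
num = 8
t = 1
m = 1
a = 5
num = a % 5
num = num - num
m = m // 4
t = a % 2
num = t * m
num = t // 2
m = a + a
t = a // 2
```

10

num = 5%5 = 0
num = 0-0 = 0
m = 1//4 = 0
t = 5%2 = 1
num = 1*0 = 0
num = 1//2 = 0
m = 5+5 = 10
t = 5//2 = 2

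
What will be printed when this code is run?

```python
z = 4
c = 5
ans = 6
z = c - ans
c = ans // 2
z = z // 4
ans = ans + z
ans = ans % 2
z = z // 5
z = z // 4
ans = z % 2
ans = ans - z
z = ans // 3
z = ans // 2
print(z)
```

z = 5-6 = -1
c = 6//2 = 3
z = (-1)//4 = -1
ans = 6+(-1) = 5
ans = 5%2 = 1
z = (-1)//5 = -1
z = (-1)//4 = -1
ans = (-1)%2 = 1
ans = 1-(-1) = 2
z = 2//3 = 0
z = 2//2 = 1

1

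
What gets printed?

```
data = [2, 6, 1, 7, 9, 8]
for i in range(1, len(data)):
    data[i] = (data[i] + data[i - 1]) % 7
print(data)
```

[2, 1, 2, 2, 4, 5]

i=1: data[1] = (6+2)%7 = 1 → [2, 1, 1, 7, 9, 8]
i=2: data[2] = (1+1)%7 = 2 → [2, 1, 2, 7, 9, 8]
i=3: data[3] = (7+2)%7 = 2 → [2, 1, 2, 2, 9, 8]
i=4: data[4] = (9+2)%7 = 4 → [2, 1, 2, 2, 4, 8]
i=5: data[5] = (8+4)%7 = 5 → [2, 1, 2, 2, 4, 5]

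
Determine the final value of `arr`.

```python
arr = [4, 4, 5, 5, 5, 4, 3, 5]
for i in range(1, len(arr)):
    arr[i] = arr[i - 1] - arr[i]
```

[4, 0, -5, -10, -15, -19, -22, -27]

i=1: arr[1] = 4-4 = 0 → [4, 0, 5, 5, 5, 4, 3, 5]
i=2: arr[2] = 0-5 = -5 → [4, 0, -5, 5, 5, 4, 3, 5]
i=3: arr[3] = (-5)-5 = -10 → [4, 0, -5, -10, 5, 4, 3, 5]
i=4: arr[4] = (-10)-5 = -15 → [4, 0, -5, -10, -15, 4, 3, 5]
i=5: arr[5] = (-15)-4 = -19 → [4, 0, -5, -10, -15, -19, 3, 5]
i=6: arr[6] = (-19)-3 = -22 → [4, 0, -5, -10, -15, -19, -22, 5]
i=7: arr[7] = (-22)-5 = -27 → [4, 0, -5, -10, -15, -19, -22, -27]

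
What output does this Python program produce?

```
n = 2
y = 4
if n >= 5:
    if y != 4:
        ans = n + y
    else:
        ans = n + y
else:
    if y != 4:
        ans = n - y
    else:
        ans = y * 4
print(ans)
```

n=2, y=4
n >= 5 is False; y != 4 is False
→ ans = y * 4 = 16

16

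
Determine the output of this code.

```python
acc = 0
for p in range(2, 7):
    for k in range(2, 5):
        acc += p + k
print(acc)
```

105

p=2,k=2: acc = 0+4 = 4
p=2,k=3: acc = 4+5 = 9
p=2,k=4: acc = 9+6 = 15
p=3,k=2: acc = 15+5 = 20
p=3,k=3: acc = 20+6 = 26
p=3,k=4: acc = 26+7 = 33
p=4,k=2: acc = 33+6 = 39
p=4,k=3: acc = 39+7 = 46
p=4,k=4: acc = 46+8 = 54
p=5,k=2: acc = 54+7 = 61
p=5,k=3: acc = 61+8 = 69
p=5,k=4: acc = 69+9 = 78
p=6,k=2: acc = 78+8 = 86
p=6,k=3: acc = 86+9 = 95
p=6,k=4: acc = 95+10 = 105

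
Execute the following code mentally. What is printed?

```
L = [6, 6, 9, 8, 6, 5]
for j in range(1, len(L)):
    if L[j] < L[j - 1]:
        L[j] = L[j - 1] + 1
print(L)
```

j=1: 6>=6, unchanged → [6, 6, 9, 8, 6, 5]
j=2: 9>=6, unchanged → [6, 6, 9, 8, 6, 5]
j=3: 8<9, L[3] = 9+1 = 10 → [6, 6, 9, 10, 6, 5]
j=4: 6<10, L[4] = 10+1 = 11 → [6, 6, 9, 10, 11, 5]
j=5: 5<11, L[5] = 11+1 = 12 → [6, 6, 9, 10, 11, 12]

[6, 6, 9, 10, 11, 12]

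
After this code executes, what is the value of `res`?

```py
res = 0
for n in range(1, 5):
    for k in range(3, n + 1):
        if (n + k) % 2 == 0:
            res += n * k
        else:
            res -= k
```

22

n=3,k=3: even sum, res = 0+9 = 9
n=4,k=3: odd sum, res = 9-3 = 6
n=4,k=4: even sum, res = 6+16 = 22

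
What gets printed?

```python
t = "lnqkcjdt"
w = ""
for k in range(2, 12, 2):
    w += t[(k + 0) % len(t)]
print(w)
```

k=2: add t[2]='q' → 'q'
k=4: add t[4]='c' → 'qc'
k=6: add t[6]='d' → 'qcd'
k=8: add t[0]='l' → 'qcdl'
k=10: add t[2]='q' → 'qcdlq'

qcdlq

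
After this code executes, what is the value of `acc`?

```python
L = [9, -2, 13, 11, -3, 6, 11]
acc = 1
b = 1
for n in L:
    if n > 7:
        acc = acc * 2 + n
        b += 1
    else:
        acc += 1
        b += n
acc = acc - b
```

n=9: >7, acc = 1*2+9 = 11; b=2
n=-2: not >7, acc = 11+1 = 12; b=0
n=13: >7, acc = 12*2+13 = 37; b=1
n=11: >7, acc = 37*2+11 = 85; b=2
n=-3: not >7, acc = 85+1 = 86; b=-1
n=6: not >7, acc = 86+1 = 87; b=5
n=11: >7, acc = 87*2+11 = 185; b=6
acc-b = 185-6 = 179

179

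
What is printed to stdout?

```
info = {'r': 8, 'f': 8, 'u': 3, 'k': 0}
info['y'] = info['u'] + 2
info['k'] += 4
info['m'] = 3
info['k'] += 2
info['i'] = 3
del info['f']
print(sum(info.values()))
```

28

info['y'] = info['u']+2 = 5 → {'r': 8, 'f': 8, 'u': 3, 'k': 0, 'y': 5}
info['k'] = 0+4 = 4 → {'r': 8, 'f': 8, 'u': 3, 'k': 4, 'y': 5}
info['m'] = 3 → {'r': 8, 'f': 8, 'u': 3, 'k': 4, 'y': 5, 'm': 3}
info['k'] = 4+2 = 6 → {'r': 8, 'f': 8, 'u': 3, 'k': 6, 'y': 5, 'm': 3}
info['i'] = 3 → {'r': 8, 'f': 8, 'u': 3, 'k': 6, 'y': 5, 'm': 3, 'i': 3}
del 'f' → {'r': 8, 'u': 3, 'k': 6, 'y': 5, 'm': 3, 'i': 3}
sum of values = 28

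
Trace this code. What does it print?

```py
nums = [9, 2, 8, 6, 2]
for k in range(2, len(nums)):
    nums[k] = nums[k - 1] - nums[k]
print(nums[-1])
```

k=2: nums[2] = 2-8 = -6 → [9, 2, -6, 6, 2]
k=3: nums[3] = (-6)-6 = -12 → [9, 2, -6, -12, 2]
k=4: nums[4] = (-12)-2 = -14 → [9, 2, -6, -12, -14]

-14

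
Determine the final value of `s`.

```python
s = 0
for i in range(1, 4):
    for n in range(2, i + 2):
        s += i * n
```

39

i=1,n=2: s = 0+2 = 2
i=2,n=2: s = 2+4 = 6
i=2,n=3: s = 6+6 = 12
i=3,n=2: s = 12+6 = 18
i=3,n=3: s = 18+9 = 27
i=3,n=4: s = 27+12 = 39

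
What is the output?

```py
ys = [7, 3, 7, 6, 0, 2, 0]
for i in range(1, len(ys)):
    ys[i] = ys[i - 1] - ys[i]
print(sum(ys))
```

i=1: ys[1] = 7-3 = 4 → [7, 4, 7, 6, 0, 2, 0]
i=2: ys[2] = 4-7 = -3 → [7, 4, -3, 6, 0, 2, 0]
i=3: ys[3] = (-3)-6 = -9 → [7, 4, -3, -9, 0, 2, 0]
i=4: ys[4] = (-9)-0 = -9 → [7, 4, -3, -9, -9, 2, 0]
i=5: ys[5] = (-9)-2 = -11 → [7, 4, -3, -9, -9, -11, 0]
i=6: ys[6] = (-11)-0 = -11 → [7, 4, -3, -9, -9, -11, -11]
sum = -32

-32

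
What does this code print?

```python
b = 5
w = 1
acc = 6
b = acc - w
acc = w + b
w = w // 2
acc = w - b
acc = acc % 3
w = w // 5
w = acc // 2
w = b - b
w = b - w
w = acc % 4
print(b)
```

5

b = 6-1 = 5
acc = 1+5 = 6
w = 1//2 = 0
acc = 0-5 = -5
acc = (-5)%3 = 1
w = 0//5 = 0
w = 1//2 = 0
w = 5-5 = 0
w = 5-0 = 5
w = 1%4 = 1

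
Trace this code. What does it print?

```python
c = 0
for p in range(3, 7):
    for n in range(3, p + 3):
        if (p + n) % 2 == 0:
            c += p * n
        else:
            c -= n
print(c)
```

p=3,n=3: even sum, c = 0+9 = 9
p=3,n=4: odd sum, c = 9-4 = 5
p=3,n=5: even sum, c = 5+15 = 20
p=4,n=3: odd sum, c = 20-3 = 17
p=4,n=4: even sum, c = 17+16 = 33
p=4,n=5: odd sum, c = 33-5 = 28
p=4,n=6: even sum, c = 28+24 = 52
p=5,n=3: even sum, c = 52+15 = 67
p=5,n=4: odd sum, c = 67-4 = 63
p=5,n=5: even sum, c = 63+25 = 88
p=5,n=6: odd sum, c = 88-6 = 82
p=5,n=7: even sum, c = 82+35 = 117
p=6,n=3: odd sum, c = 117-3 = 114
p=6,n=4: even sum, c = 114+24 = 138
p=6,n=5: odd sum, c = 138-5 = 133
p=6,n=6: even sum, c = 133+36 = 169
p=6,n=7: odd sum, c = 169-7 = 162
p=6,n=8: even sum, c = 162+48 = 210

210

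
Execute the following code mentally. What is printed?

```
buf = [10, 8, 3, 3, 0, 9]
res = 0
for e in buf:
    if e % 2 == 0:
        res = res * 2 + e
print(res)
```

56

e=10: even, res = 0*2+10 = 10
e=8: even, res = 10*2+8 = 28
e=3: not even
e=3: not even
e=0: even, res = 28*2+0 = 56
e=9: not even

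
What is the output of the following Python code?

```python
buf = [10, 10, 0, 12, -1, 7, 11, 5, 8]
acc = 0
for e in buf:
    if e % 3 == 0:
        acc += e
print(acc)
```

e=10: not %3==0
e=10: not %3==0
e=0: %3==0, acc = 0+0 = 0
e=12: %3==0, acc = 0+12 = 12
e=-1: not %3==0
e=7: not %3==0
e=11: not %3==0
e=5: not %3==0
e=8: not %3==0

12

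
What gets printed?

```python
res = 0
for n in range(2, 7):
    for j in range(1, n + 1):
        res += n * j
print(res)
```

265

n=2,j=1: res = 0+2 = 2
n=2,j=2: res = 2+4 = 6
n=3,j=1: res = 6+3 = 9
n=3,j=2: res = 9+6 = 15
n=3,j=3: res = 15+9 = 24
n=4,j=1: res = 24+4 = 28
n=4,j=2: res = 28+8 = 36
n=4,j=3: res = 36+12 = 48
n=4,j=4: res = 48+16 = 64
n=5,j=1: res = 64+5 = 69
n=5,j=2: res = 69+10 = 79
n=5,j=3: res = 79+15 = 94
n=5,j=4: res = 94+20 = 114
n=5,j=5: res = 114+25 = 139
n=6,j=1: res = 139+6 = 145
n=6,j=2: res = 145+12 = 157
n=6,j=3: res = 157+18 = 175
n=6,j=4: res = 175+24 = 199
n=6,j=5: res = 199+30 = 229
n=6,j=6: res = 229+36 = 265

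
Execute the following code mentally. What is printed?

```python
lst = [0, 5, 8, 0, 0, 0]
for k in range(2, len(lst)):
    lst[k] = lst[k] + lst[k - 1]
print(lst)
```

[0, 5, 13, 13, 13, 13]

k=2: lst[2] = 8+5 = 13 → [0, 5, 13, 0, 0, 0]
k=3: lst[3] = 0+13 = 13 → [0, 5, 13, 13, 0, 0]
k=4: lst[4] = 0+13 = 13 → [0, 5, 13, 13, 13, 0]
k=5: lst[5] = 0+13 = 13 → [0, 5, 13, 13, 13, 13]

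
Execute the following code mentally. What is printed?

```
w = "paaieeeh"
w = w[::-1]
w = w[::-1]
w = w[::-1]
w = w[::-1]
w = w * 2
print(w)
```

paaieeehpaaieeeh

reverse → 'heeeiaap'
reverse → 'paaieeeh'
reverse → 'heeeiaap'
reverse → 'paaieeeh'
repeat ×2 → 'paaieeehpaaieeeh'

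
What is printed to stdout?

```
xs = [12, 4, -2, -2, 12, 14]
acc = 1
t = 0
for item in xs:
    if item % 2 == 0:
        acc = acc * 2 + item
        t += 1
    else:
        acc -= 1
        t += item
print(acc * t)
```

item=12: even, acc = 1*2+12 = 14; t=1
item=4: even, acc = 14*2+4 = 32; t=2
item=-2: even, acc = 32*2+(-2) = 62; t=3
item=-2: even, acc = 62*2+(-2) = 122; t=4
item=12: even, acc = 122*2+12 = 256; t=5
item=14: even, acc = 256*2+14 = 526; t=6
acc*t = 526*6 = 3156

3156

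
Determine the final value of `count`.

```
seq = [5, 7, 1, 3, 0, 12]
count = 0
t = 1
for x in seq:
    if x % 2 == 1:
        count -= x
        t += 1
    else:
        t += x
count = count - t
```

x=5: odd, count = 0-5 = -5; t=2
x=7: odd, count = (-5)-7 = -12; t=3
x=1: odd, count = (-12)-1 = -13; t=4
x=3: odd, count = (-13)-3 = -16; t=5
x=0: not odd; t=5
x=12: not odd; t=17
count-t = (-16)-17 = -33

-33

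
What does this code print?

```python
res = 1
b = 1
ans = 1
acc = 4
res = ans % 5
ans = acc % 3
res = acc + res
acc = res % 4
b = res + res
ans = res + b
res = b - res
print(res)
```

res = 1%5 = 1
ans = 4%3 = 1
res = 4+1 = 5
acc = 5%4 = 1
b = 5+5 = 10
ans = 5+10 = 15
res = 10-5 = 5

5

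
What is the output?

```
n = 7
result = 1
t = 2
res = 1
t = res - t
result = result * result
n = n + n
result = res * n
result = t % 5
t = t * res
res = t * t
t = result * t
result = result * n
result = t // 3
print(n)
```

t = 1-2 = -1
result = 1*1 = 1
n = 7+7 = 14
result = 1*14 = 14
result = (-1)%5 = 4
t = (-1)*1 = -1
res = (-1)*(-1) = 1
t = 4*(-1) = -4
result = 4*14 = 56
result = (-4)//3 = -2

14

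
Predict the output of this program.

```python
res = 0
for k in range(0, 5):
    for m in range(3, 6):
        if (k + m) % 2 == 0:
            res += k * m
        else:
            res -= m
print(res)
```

24

k=0,m=3: odd sum, res = 0-3 = -3
k=0,m=4: even sum, res = (-3)+0 = -3
k=0,m=5: odd sum, res = (-3)-5 = -8
k=1,m=3: even sum, res = (-8)+3 = -5
k=1,m=4: odd sum, res = (-5)-4 = -9
k=1,m=5: even sum, res = (-9)+5 = -4
k=2,m=3: odd sum, res = (-4)-3 = -7
k=2,m=4: even sum, res = (-7)+8 = 1
k=2,m=5: odd sum, res = 1-5 = -4
k=3,m=3: even sum, res = (-4)+9 = 5
k=3,m=4: odd sum, res = 5-4 = 1
k=3,m=5: even sum, res = 1+15 = 16
k=4,m=3: odd sum, res = 16-3 = 13
k=4,m=4: even sum, res = 13+16 = 29
k=4,m=5: odd sum, res = 29-5 = 24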